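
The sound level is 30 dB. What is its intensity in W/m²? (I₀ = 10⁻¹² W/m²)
I = I₀·10^(β/10) = 1.00 × 10⁻⁹ W/m²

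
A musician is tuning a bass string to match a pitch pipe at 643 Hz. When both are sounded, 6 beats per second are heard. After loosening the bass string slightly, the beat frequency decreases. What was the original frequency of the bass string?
649 Hz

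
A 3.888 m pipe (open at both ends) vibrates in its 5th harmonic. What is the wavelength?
λₙ = 2L/n = 1.555 m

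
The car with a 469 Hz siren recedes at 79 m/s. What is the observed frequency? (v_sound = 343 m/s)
f_obs = f·v/(v + v_s) = 381.2 Hz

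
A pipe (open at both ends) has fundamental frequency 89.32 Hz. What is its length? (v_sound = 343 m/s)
L = v/(2f₁) = 1.92 m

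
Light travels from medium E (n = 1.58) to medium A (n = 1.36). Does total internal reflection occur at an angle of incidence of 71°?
θc = arcsin(n₂/n₁) = 59.4°; 71° > θc, so yes — total internal reflection.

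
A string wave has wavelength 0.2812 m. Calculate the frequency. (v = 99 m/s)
f = v/λ = 352.1 Hz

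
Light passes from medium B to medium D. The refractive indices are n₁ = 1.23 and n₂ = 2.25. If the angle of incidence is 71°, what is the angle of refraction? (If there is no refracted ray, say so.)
sin θ₂ = (n₁/n₂)·sin θ₁ = 0.5169 → θ₂ = 31.12°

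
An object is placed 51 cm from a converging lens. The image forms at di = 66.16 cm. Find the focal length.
1/f = 1/do + 1/di → f = 28.8 cm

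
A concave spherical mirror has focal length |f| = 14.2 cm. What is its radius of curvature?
R = 2|f| = 28.4 cm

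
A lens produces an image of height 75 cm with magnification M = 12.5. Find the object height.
ho = |hi|/|M| = 6 cm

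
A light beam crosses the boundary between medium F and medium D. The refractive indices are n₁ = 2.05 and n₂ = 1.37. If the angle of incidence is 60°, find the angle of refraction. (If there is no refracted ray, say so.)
sin θ₂ = (n₁/n₂)·sin θ₁ = 1.296 > 1, so there is no refracted ray — the light undergoes total internal reflection.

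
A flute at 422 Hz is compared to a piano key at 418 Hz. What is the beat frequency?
4 Hz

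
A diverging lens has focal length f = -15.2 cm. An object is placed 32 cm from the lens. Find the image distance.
1/di = 1/f − 1/do → di = -10.31 cm (virtual image)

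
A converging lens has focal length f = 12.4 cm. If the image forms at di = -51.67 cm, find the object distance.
1/do = 1/f − 1/di → do = 10 cm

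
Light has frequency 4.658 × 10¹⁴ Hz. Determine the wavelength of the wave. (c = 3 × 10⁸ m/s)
λ = c/f = 644.1 nm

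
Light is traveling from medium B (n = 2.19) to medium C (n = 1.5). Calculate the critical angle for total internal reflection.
θc = arcsin(n₂/n₁) = 43.23°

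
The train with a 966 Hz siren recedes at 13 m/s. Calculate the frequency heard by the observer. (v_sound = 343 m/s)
f_obs = f·v/(v + v_s) = 930.7 Hz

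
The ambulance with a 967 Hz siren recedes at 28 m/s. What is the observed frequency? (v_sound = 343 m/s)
f_obs = f·v/(v + v_s) = 894 Hz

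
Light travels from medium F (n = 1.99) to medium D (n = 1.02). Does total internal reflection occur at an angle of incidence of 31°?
θc = arcsin(n₂/n₁) = 30.83°; 31° > θc, so yes — total internal reflection.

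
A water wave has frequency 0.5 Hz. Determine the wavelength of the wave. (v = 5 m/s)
λ = v/f = 10 m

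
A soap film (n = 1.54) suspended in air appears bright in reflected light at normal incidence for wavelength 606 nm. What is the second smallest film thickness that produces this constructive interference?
2nt = (m − ½)λ with m = 2 → t = (m − ½)λ/(2n) = 295.1 nm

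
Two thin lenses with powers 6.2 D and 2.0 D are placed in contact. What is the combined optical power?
P_total = P₁ + P₂ = 8.2 D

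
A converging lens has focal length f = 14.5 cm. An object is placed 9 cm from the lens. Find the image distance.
1/di = 1/f − 1/do → di = -23.73 cm (virtual image)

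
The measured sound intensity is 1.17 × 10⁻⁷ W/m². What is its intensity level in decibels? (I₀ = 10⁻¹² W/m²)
β = 10·log₁₀(I/I₀) = 50.68 dB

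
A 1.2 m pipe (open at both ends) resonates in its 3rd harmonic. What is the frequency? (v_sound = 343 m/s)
fₙ = nv/(2L) = 428.8 Hz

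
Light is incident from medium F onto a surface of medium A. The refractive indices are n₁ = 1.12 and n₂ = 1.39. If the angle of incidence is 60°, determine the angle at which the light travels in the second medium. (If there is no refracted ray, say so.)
sin θ₂ = (n₁/n₂)·sin θ₁ = 0.6978 → θ₂ = 44.25°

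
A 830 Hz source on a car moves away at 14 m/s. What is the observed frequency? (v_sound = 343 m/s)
f_obs = f·v/(v + v_s) = 797.5 Hz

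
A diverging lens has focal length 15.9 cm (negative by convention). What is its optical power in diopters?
P = 1/f = -6.289 D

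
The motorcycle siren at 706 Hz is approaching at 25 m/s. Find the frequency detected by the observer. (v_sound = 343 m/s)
f_obs = f·v/(v − v_s) = 761.5 Hz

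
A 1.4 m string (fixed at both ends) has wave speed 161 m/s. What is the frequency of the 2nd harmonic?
fₙ = nv/(2L) = 115 Hz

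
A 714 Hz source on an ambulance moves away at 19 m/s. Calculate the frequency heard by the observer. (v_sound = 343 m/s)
f_obs = f·v/(v + v_s) = 676.5 Hz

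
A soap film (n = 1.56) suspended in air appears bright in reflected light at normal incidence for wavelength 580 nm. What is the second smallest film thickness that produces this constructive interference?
2nt = (m − ½)λ with m = 2 → t = (m − ½)λ/(2n) = 278.8 nm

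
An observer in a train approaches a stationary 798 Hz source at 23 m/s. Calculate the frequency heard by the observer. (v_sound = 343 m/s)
f_obs = f·(v + v_o)/v = 851.5 Hz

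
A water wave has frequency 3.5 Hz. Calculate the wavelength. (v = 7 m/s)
λ = v/f = 2 m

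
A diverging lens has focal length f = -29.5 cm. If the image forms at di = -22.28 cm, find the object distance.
1/do = 1/f − 1/di → do = 91.03 cm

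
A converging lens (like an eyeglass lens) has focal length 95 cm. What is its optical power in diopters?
P = 1/f = 1.053 D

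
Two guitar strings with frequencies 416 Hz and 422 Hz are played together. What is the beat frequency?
6 Hz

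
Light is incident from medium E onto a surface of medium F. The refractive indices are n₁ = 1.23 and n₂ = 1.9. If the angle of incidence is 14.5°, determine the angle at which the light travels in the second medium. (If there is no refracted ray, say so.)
sin θ₂ = (n₁/n₂)·sin θ₁ = 0.1621 → θ₂ = 9.328°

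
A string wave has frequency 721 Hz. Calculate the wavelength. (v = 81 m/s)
λ = v/f = 0.1123 m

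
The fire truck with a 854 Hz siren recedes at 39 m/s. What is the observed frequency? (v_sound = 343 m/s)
f_obs = f·v/(v + v_s) = 766.8 Hz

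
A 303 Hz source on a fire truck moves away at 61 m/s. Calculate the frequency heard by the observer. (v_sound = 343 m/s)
f_obs = f·v/(v + v_s) = 257.2 Hz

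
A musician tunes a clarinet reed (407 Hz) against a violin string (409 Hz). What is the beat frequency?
2 Hz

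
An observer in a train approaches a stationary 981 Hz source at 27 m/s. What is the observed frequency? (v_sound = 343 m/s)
f_obs = f·(v + v_o)/v = 1058 Hz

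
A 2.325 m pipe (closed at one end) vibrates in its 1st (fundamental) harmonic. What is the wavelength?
λₙ = 4L/n = 9.3 m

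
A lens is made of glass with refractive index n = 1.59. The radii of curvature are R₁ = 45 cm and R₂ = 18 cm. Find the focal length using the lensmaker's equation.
1/f = (n − 1)(1/R₁ − 1/R₂) → f = -50.85 cm (diverging lens)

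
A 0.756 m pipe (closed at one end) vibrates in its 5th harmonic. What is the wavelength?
λₙ = 4L/n = 0.6048 m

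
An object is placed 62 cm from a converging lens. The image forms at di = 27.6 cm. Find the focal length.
1/f = 1/do + 1/di → f = 19.1 cm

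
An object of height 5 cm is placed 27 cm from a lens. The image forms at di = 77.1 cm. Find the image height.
hi = (-di/do) × ho = -14.28 cm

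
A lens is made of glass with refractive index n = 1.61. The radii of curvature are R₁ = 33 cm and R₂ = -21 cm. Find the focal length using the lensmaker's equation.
1/f = (n − 1)(1/R₁ − 1/R₂) → f = 21.04 cm (converging lens)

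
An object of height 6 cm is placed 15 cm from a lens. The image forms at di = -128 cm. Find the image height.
hi = (-di/do) × ho = 51.2 cm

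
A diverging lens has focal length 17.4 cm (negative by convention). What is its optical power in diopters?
P = 1/f = -5.747 D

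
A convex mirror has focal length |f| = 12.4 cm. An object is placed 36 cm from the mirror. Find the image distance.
f = −12.4 cm (convex); 1/di = 1/f − 1/do → di = -9.223 cm (virtual image, behind mirror)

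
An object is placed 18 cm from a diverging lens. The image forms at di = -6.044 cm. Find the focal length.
1/f = 1/do + 1/di → f = -9.099 cm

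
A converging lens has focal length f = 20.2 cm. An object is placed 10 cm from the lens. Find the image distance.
1/di = 1/f − 1/do → di = -19.8 cm (virtual image)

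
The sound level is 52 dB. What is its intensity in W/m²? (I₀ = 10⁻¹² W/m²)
I = I₀·10^(β/10) = 1.58 × 10⁻⁷ W/m²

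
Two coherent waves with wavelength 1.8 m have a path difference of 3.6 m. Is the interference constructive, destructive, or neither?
constructive — path difference = 2λ, a whole number of wavelengths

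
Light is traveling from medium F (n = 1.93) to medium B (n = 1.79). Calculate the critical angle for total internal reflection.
θc = arcsin(n₂/n₁) = 68.04°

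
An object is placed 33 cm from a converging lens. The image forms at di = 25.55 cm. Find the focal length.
1/f = 1/do + 1/di → f = 14.4 cm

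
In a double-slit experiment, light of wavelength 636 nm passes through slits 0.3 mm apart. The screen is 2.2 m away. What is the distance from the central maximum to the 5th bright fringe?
y = mλL/d = 23.32 mm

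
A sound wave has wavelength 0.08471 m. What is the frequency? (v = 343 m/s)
f = v/λ = 4049 Hz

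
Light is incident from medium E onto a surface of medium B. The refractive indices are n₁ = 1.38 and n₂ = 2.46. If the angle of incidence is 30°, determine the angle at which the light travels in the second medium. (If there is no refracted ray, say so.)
sin θ₂ = (n₁/n₂)·sin θ₁ = 0.2805 → θ₂ = 16.29°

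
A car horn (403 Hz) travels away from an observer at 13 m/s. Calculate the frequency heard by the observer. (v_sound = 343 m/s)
f_obs = f·v/(v + v_s) = 388.3 Hz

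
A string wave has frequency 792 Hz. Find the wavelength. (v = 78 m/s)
λ = v/f = 0.09848 m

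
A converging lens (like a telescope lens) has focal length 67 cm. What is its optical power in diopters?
P = 1/f = 1.493 D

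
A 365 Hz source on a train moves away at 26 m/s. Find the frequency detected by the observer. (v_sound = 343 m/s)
f_obs = f·v/(v + v_s) = 339.3 Hz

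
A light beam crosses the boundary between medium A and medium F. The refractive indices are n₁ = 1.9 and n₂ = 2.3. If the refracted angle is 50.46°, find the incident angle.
sin θ₁ = (n₂/n₁)·sin θ₂ → θ₁ = 68.99°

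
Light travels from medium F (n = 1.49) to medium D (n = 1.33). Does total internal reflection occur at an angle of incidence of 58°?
θc = arcsin(n₂/n₁) = 63.2°; 58° < θc, so no — the ray refracts.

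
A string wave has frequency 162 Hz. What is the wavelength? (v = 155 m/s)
λ = v/f = 0.9568 m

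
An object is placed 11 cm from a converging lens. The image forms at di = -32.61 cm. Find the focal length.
1/f = 1/do + 1/di → f = 16.6 cm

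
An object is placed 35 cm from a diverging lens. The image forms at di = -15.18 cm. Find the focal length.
1/f = 1/do + 1/di → f = -26.81 cm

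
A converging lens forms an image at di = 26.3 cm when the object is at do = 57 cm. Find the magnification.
M = −di/do = -0.4614 (inverted image)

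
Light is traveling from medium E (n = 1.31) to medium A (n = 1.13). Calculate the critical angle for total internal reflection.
θc = arcsin(n₂/n₁) = 59.61°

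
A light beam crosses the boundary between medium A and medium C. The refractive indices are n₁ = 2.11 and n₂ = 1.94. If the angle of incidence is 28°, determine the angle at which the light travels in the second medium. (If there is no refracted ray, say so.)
sin θ₂ = (n₁/n₂)·sin θ₁ = 0.5106 → θ₂ = 30.7°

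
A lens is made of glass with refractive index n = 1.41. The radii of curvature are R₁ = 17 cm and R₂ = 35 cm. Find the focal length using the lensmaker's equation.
1/f = (n − 1)(1/R₁ − 1/R₂) → f = 80.62 cm (converging lens)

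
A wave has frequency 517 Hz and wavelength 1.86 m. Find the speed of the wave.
v = fλ = 961.6 m/s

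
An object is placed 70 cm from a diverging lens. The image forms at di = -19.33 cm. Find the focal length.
1/f = 1/do + 1/di → f = -26.7 cm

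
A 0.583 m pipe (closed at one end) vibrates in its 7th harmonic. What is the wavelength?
λₙ = 4L/n = 0.3331 m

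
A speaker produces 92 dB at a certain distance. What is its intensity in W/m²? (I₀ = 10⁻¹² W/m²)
I = I₀·10^(β/10) = 1.58 × 10⁻³ W/m²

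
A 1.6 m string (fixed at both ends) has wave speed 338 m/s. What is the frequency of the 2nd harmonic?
fₙ = nv/(2L) = 211.2 Hz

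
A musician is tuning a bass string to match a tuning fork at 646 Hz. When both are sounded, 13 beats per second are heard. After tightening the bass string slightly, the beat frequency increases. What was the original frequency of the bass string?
659 Hz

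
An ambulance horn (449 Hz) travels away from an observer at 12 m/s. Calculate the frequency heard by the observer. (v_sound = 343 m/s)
f_obs = f·v/(v + v_s) = 433.8 Hz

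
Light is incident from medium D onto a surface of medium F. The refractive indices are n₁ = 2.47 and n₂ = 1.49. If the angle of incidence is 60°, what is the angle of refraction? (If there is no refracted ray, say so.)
sin θ₂ = (n₁/n₂)·sin θ₁ = 1.436 > 1, so there is no refracted ray — the light undergoes total internal reflection.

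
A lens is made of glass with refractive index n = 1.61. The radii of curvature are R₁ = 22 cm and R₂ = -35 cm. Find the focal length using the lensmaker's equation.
1/f = (n − 1)(1/R₁ − 1/R₂) → f = 22.15 cm (converging lens)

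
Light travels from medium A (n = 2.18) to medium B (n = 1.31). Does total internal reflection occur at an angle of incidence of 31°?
θc = arcsin(n₂/n₁) = 36.94°; 31° < θc, so no — the ray refracts.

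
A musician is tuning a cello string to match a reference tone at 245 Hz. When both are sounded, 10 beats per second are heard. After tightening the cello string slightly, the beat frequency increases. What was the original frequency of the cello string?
255 Hz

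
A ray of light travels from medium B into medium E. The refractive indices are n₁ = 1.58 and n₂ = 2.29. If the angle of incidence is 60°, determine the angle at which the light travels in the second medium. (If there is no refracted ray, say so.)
sin θ₂ = (n₁/n₂)·sin θ₁ = 0.5975 → θ₂ = 36.69°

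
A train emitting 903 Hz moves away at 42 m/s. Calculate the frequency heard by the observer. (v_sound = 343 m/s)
f_obs = f·v/(v + v_s) = 804.5 Hz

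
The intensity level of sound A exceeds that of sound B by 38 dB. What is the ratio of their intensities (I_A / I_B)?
I_A/I_B = 10^(Δβ/10) = 6310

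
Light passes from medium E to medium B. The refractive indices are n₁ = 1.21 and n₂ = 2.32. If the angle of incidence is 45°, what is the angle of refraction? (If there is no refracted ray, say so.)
sin θ₂ = (n₁/n₂)·sin θ₁ = 0.3688 → θ₂ = 21.64°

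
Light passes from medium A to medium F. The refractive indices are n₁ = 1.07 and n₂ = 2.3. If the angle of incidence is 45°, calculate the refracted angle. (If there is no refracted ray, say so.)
sin θ₂ = (n₁/n₂)·sin θ₁ = 0.329 → θ₂ = 19.21°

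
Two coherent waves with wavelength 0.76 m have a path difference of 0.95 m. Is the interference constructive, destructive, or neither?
neither (partial) — path difference = 1.25λ, neither a whole number of wavelengths nor an odd multiple of λ/2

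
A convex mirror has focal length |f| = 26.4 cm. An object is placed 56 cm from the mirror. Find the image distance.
f = −26.4 cm (convex); 1/di = 1/f − 1/do → di = -17.94 cm (virtual image, behind mirror)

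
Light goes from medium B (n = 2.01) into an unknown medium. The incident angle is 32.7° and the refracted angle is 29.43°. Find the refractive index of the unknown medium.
n₂ = n₁·sin θ₁ / sin θ₂ = 2.21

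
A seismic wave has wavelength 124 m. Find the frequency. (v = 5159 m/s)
f = v/λ = 41.6 Hz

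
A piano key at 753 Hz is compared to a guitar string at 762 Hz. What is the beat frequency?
9 Hz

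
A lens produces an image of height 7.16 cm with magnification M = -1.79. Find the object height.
ho = |hi|/|M| = 4 cm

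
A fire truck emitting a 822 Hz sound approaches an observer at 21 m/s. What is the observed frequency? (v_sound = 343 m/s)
f_obs = f·v/(v − v_s) = 875.6 Hz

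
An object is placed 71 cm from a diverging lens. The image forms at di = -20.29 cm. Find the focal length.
1/f = 1/do + 1/di → f = -28.41 cm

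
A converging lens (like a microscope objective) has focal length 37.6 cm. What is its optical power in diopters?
P = 1/f = 2.66 D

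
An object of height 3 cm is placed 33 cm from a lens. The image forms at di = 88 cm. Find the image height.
hi = (-di/do) × ho = -8 cm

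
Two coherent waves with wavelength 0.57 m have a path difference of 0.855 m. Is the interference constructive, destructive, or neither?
destructive — path difference = 1.5λ, an odd multiple of λ/2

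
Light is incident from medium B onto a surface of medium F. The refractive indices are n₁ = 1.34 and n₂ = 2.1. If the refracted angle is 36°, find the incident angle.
sin θ₁ = (n₂/n₁)·sin θ₂ → θ₁ = 67.1°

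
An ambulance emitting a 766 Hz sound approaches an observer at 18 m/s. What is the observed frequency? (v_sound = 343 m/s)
f_obs = f·v/(v − v_s) = 808.4 Hz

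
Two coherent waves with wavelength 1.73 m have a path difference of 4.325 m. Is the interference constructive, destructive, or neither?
destructive — path difference = 2.5λ, an odd multiple of λ/2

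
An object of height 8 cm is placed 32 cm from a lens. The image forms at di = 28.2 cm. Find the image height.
hi = (-di/do) × ho = -7.05 cm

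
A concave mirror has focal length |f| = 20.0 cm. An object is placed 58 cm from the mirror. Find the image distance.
f = +20.0 cm (concave); 1/di = 1/f − 1/do → di = 30.53 cm (real image, in front of mirror)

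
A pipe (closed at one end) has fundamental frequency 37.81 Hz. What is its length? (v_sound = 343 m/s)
L = v/(4f₁) = 2.268 m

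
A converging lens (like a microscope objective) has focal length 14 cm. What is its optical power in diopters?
P = 1/f = 7.143 D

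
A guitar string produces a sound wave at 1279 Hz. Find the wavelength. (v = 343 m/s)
λ = v/f = 0.2682 m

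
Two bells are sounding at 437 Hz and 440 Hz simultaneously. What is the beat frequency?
3 Hz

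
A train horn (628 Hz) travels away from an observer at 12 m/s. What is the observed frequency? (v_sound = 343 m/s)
f_obs = f·v/(v + v_s) = 606.8 Hz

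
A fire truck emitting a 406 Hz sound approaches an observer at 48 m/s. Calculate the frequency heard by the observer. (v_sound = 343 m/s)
f_obs = f·v/(v − v_s) = 472.1 Hz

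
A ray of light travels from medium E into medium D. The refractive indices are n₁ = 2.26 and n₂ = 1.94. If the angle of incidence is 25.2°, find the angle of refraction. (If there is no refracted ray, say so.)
sin θ₂ = (n₁/n₂)·sin θ₁ = 0.496 → θ₂ = 29.74°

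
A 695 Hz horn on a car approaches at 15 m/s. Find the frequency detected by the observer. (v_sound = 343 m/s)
f_obs = f·v/(v − v_s) = 726.8 Hz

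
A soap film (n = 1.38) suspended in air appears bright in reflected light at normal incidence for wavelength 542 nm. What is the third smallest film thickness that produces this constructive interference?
2nt = (m − ½)λ with m = 3 → t = (m − ½)λ/(2n) = 490.9 nm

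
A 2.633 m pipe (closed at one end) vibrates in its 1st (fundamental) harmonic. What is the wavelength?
λₙ = 4L/n = 10.53 m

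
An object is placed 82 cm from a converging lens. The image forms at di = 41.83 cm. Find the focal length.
1/f = 1/do + 1/di → f = 27.7 cm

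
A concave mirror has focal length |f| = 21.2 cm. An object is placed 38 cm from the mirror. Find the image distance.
f = +21.2 cm (concave); 1/di = 1/f − 1/do → di = 47.95 cm (real image, in front of mirror)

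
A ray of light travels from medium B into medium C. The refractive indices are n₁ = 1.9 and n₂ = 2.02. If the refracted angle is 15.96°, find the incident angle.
sin θ₁ = (n₂/n₁)·sin θ₂ → θ₁ = 17°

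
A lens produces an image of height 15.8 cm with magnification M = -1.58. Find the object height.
ho = |hi|/|M| = 10 cm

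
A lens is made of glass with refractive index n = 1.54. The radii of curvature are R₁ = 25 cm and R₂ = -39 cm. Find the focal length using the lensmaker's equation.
1/f = (n − 1)(1/R₁ − 1/R₂) → f = 28.21 cm (converging lens)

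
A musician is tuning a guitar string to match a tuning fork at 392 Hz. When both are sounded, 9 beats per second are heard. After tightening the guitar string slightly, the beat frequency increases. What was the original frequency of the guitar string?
401 Hz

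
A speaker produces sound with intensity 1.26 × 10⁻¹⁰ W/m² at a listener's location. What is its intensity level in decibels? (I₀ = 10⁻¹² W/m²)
β = 10·log₁₀(I/I₀) = 21 dB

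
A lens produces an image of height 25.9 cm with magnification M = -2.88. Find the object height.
ho = |hi|/|M| = 8.993 cm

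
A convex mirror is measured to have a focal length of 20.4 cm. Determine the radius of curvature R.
R = 2|f| = 40.8 cm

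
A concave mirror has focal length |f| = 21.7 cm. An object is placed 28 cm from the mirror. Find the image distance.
f = +21.7 cm (concave); 1/di = 1/f − 1/do → di = 96.44 cm (real image, in front of mirror)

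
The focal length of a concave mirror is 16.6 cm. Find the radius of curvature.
R = 2|f| = 33.2 cm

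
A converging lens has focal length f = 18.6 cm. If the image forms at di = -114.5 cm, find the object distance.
1/do = 1/f − 1/di → do = 16 cm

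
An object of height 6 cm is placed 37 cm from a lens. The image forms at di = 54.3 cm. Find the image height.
hi = (-di/do) × ho = -8.805 cm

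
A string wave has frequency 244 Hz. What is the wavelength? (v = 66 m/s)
λ = v/f = 0.2705 m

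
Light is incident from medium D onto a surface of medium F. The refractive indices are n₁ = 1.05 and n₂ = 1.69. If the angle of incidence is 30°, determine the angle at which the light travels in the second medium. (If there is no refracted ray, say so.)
sin θ₂ = (n₁/n₂)·sin θ₁ = 0.3107 → θ₂ = 18.1°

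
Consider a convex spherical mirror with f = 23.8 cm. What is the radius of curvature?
R = 2|f| = 47.6 cm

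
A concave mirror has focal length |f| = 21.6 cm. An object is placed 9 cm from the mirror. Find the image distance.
f = +21.6 cm (concave); 1/di = 1/f − 1/do → di = -15.43 cm (virtual image, behind mirror)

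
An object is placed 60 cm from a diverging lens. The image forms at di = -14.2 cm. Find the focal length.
1/f = 1/do + 1/di → f = -18.6 cm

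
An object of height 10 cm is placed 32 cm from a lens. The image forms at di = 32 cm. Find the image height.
hi = (-di/do) × ho = -10 cm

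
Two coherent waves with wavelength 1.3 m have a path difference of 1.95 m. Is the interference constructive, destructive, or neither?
destructive — path difference = 1.5λ, an odd multiple of λ/2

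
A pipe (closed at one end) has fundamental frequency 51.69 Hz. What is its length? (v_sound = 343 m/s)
L = v/(4f₁) = 1.659 m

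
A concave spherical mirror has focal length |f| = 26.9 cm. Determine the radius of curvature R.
R = 2|f| = 53.8 cm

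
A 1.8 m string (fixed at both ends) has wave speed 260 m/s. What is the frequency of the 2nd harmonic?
fₙ = nv/(2L) = 144.4 Hz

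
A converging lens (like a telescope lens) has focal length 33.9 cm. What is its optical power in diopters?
P = 1/f = 2.95 D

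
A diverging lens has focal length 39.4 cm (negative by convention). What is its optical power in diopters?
P = 1/f = -2.538 D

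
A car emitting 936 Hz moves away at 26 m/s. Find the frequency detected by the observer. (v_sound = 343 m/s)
f_obs = f·v/(v + v_s) = 870 Hz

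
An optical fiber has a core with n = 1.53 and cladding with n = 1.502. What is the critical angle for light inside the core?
θc = arcsin(n_cladding/n_core) = 79.02°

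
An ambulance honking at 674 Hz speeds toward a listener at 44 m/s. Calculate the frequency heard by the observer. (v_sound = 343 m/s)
f_obs = f·v/(v − v_s) = 773.2 Hz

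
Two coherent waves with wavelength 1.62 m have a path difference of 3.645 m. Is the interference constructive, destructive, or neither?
neither (partial) — path difference = 2.25λ, neither a whole number of wavelengths nor an odd multiple of λ/2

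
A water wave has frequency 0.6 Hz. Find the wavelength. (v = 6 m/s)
λ = v/f = 10 m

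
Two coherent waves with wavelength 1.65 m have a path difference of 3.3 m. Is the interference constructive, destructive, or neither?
constructive — path difference = 2λ, a whole number of wavelengths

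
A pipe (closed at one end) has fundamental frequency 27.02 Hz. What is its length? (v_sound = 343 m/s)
L = v/(4f₁) = 3.174 m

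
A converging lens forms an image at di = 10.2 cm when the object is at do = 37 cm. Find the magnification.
M = −di/do = -0.2757 (inverted image)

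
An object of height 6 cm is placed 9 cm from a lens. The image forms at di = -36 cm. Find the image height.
hi = (-di/do) × ho = 24 cm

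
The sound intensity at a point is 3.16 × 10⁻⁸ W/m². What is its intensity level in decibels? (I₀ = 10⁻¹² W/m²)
β = 10·log₁₀(I/I₀) = 45 dB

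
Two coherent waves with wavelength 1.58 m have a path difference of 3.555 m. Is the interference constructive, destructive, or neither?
neither (partial) — path difference = 2.25λ, neither a whole number of wavelengths nor an odd multiple of λ/2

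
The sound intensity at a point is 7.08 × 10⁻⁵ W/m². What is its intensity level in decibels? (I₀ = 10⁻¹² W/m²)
β = 10·log₁₀(I/I₀) = 78.5 dB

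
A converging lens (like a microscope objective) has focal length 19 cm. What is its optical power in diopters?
P = 1/f = 5.263 D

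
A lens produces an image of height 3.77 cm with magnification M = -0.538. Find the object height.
ho = |hi|/|M| = 7.007 cm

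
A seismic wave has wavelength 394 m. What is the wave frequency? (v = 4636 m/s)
f = v/λ = 11.77 Hz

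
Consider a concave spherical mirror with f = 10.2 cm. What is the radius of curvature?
R = 2|f| = 20.4 cm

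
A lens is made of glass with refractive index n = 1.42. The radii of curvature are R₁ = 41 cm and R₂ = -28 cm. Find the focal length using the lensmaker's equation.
1/f = (n − 1)(1/R₁ − 1/R₂) → f = 39.61 cm (converging lens)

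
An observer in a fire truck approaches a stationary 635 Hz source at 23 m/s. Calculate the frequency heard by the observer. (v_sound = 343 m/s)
f_obs = f·(v + v_o)/v = 677.6 Hz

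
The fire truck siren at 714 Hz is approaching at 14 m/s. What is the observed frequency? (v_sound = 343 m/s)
f_obs = f·v/(v − v_s) = 744.4 Hz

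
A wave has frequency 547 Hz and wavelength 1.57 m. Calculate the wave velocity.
v = fλ = 858.8 m/s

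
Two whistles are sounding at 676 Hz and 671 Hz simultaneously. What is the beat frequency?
5 Hz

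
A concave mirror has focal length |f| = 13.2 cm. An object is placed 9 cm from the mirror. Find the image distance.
f = +13.2 cm (concave); 1/di = 1/f − 1/do → di = -28.29 cm (virtual image, behind mirror)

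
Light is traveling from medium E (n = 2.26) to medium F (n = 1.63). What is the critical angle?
θc = arcsin(n₂/n₁) = 46.16°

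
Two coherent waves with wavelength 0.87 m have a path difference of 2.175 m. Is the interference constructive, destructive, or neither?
destructive — path difference = 2.5λ, an odd multiple of λ/2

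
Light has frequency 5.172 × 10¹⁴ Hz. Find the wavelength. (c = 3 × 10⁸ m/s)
λ = c/f = 580 nm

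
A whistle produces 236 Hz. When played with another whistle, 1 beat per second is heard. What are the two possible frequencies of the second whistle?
f₂ = 236 ± 1 Hz → 237 Hz or 235 Hz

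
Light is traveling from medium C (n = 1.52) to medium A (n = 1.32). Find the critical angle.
θc = arcsin(n₂/n₁) = 60.28°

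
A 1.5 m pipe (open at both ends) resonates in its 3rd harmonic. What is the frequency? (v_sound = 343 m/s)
fₙ = nv/(2L) = 343 Hz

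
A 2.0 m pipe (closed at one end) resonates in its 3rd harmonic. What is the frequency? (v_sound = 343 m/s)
fₙ = nv/(4L) = 128.6 Hz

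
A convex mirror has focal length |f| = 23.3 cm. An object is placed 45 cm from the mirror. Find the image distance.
f = −23.3 cm (convex); 1/di = 1/f − 1/do → di = -15.35 cm (virtual image, behind mirror)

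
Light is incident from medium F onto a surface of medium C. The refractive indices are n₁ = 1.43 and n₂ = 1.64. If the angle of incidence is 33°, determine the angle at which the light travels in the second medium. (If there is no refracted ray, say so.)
sin θ₂ = (n₁/n₂)·sin θ₁ = 0.4749 → θ₂ = 28.35°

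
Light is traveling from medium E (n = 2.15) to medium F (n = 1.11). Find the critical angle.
θc = arcsin(n₂/n₁) = 31.08°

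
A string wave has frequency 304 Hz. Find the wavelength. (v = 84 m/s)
λ = v/f = 0.2763 m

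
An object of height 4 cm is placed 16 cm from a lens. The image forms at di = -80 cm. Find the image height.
hi = (-di/do) × ho = 20 cm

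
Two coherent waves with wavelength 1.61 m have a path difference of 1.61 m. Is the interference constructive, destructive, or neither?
constructive — path difference = 1λ, a whole number of wavelengths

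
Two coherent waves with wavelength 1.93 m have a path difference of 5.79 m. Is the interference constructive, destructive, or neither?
constructive — path difference = 3λ, a whole number of wavelengths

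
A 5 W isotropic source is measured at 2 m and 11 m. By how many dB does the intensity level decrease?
Δβ = 20·log₁₀(r₂/r₁) = 14.81 dB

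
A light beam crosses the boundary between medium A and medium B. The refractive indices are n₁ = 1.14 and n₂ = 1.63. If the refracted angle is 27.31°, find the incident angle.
sin θ₁ = (n₂/n₁)·sin θ₂ → θ₁ = 41°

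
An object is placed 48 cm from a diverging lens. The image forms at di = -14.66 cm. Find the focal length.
1/f = 1/do + 1/di → f = -21.11 cm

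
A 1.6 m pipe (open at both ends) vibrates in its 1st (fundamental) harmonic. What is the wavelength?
λₙ = 2L/n = 3.2 m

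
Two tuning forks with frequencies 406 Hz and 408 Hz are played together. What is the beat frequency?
2 Hz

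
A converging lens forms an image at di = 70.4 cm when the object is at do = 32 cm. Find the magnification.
M = −di/do = -2.2 (inverted image)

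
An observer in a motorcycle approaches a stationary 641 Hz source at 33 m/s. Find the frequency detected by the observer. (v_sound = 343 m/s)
f_obs = f·(v + v_o)/v = 702.7 Hz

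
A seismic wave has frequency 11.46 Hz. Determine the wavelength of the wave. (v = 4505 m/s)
λ = v/f = 393.1 m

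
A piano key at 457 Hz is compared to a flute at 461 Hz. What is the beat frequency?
4 Hz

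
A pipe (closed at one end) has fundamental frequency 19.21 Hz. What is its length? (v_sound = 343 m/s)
L = v/(4f₁) = 4.464 m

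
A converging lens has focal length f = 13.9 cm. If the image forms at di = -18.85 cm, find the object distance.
1/do = 1/f − 1/di → do = 8 cm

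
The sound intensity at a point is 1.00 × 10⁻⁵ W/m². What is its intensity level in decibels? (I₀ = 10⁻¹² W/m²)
β = 10·log₁₀(I/I₀) = 70 dB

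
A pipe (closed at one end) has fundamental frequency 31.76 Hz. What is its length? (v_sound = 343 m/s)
L = v/(4f₁) = 2.7 m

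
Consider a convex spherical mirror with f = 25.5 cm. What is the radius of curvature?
R = 2|f| = 51 cm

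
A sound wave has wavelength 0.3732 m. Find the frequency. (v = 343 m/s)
f = v/λ = 919.1 Hz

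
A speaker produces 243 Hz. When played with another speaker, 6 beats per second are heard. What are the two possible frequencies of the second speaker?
f₂ = 243 ± 6 Hz → 249 Hz or 237 Hz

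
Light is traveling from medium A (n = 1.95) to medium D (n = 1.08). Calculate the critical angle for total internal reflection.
θc = arcsin(n₂/n₁) = 33.63°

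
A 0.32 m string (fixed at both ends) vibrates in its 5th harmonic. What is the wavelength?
λₙ = 2L/n = 0.128 m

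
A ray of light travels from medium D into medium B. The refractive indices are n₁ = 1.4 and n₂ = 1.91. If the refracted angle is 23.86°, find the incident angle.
sin θ₁ = (n₂/n₁)·sin θ₂ → θ₁ = 33.49°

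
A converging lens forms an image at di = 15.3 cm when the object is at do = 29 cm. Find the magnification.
M = −di/do = -0.5276 (inverted image)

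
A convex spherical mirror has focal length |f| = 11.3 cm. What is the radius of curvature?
R = 2|f| = 22.6 cm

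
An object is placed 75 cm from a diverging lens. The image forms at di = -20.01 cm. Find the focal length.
1/f = 1/do + 1/di → f = -27.29 cm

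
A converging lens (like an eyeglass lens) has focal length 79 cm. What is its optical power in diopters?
P = 1/f = 1.266 D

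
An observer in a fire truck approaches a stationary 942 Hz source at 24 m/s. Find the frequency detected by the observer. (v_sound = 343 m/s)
f_obs = f·(v + v_o)/v = 1008 Hz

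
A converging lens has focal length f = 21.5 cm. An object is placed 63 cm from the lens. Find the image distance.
1/di = 1/f − 1/do → di = 32.64 cm (real image)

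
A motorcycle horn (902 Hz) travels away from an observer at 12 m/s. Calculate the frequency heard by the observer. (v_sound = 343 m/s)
f_obs = f·v/(v + v_s) = 871.5 Hz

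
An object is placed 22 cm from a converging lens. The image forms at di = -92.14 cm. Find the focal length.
1/f = 1/do + 1/di → f = 28.9 cm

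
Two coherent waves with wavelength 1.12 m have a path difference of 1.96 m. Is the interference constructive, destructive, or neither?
neither (partial) — path difference = 1.75λ, neither a whole number of wavelengths nor an odd multiple of λ/2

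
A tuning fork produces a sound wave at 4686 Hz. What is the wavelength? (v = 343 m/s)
λ = v/f = 0.0732 m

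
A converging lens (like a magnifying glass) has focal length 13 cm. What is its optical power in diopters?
P = 1/f = 7.692 D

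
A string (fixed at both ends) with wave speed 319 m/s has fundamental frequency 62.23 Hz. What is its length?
L = v/(2f₁) = 2.563 m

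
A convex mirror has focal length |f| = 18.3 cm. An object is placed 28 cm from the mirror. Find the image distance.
f = −18.3 cm (convex); 1/di = 1/f − 1/do → di = -11.07 cm (virtual image, behind mirror)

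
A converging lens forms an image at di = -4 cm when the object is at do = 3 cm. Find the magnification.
M = −di/do = 1.333 (upright image)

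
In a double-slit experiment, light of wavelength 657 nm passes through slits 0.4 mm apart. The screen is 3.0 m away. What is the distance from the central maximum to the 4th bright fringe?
y = mλL/d = 19.71 mm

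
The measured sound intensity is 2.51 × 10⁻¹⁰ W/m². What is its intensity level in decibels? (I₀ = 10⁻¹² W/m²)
β = 10·log₁₀(I/I₀) = 24 dB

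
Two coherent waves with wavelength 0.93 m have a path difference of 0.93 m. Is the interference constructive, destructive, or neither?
constructive — path difference = 1λ, a whole number of wavelengths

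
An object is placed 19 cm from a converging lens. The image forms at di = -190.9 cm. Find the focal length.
1/f = 1/do + 1/di → f = 21.1 cm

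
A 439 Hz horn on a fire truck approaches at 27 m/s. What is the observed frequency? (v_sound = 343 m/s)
f_obs = f·v/(v − v_s) = 476.5 Hz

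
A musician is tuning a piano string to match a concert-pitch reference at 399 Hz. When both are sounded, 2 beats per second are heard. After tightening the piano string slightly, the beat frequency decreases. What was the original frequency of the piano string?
397 Hz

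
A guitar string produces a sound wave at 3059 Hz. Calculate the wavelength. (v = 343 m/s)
λ = v/f = 0.1121 m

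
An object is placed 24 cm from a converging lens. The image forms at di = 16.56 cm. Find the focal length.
1/f = 1/do + 1/di → f = 9.799 cm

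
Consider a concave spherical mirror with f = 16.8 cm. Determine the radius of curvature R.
R = 2|f| = 33.6 cm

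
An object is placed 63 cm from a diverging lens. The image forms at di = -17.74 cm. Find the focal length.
1/f = 1/do + 1/di → f = -24.69 cm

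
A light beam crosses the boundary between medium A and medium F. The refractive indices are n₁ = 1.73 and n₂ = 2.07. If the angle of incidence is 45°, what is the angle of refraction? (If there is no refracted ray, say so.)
sin θ₂ = (n₁/n₂)·sin θ₁ = 0.591 → θ₂ = 36.23°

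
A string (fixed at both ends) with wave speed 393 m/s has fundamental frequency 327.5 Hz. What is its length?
L = v/(2f₁) = 0.6 m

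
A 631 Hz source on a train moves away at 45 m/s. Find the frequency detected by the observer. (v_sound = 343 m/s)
f_obs = f·v/(v + v_s) = 557.8 Hz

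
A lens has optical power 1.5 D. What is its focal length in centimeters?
f = 1/P = 66.67 cm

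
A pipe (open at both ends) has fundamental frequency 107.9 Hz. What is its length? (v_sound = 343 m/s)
L = v/(2f₁) = 1.589 m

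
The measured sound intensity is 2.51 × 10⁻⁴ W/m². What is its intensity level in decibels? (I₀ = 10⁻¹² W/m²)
β = 10·log₁₀(I/I₀) = 84 dB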